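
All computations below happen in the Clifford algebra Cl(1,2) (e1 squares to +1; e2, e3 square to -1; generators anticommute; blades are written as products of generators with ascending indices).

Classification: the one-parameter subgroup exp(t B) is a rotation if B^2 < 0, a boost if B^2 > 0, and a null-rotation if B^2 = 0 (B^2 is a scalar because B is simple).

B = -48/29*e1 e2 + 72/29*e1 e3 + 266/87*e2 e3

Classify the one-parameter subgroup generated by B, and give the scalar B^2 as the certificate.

B^2 term by term: the squares give (-48/29)^2*(e1 e2)^2 + (72/29)^2*(e1 e3)^2 + (266/87)^2*(e2 e3)^2 = 2304/841*(+1) + 5184/841*(+1) + 70756/7569*(-1) = -4/9 (each basis 2-blade squares to minus the product of its generators' squares); cross terms between blades sharing an index anticommute and cancel. So B^2 = -4/9.
Answer: rotation, certificate B^2 = -4/9. The class reads off the invariant scalar -4/9 directly.


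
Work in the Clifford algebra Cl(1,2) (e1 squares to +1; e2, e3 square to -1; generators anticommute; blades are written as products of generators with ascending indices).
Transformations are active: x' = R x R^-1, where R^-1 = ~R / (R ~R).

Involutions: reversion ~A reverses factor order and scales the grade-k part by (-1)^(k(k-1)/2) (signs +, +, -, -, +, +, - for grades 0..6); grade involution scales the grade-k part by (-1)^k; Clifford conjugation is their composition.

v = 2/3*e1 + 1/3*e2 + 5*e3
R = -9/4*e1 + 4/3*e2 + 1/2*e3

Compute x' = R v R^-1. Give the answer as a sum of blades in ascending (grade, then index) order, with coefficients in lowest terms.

~R = -9/4*e1 + 4/3*e2 + 1/2*e3, and R ~R = 437/144, so R^-1 = ~R / (437/144).
R v = -40/9 - 59/36*e1 e2 - 139/12*e1 e3 + 13/2*e2 e3
Answer: 7766/1311*e1 - 5557/1311*e2 - 2825/437*e3


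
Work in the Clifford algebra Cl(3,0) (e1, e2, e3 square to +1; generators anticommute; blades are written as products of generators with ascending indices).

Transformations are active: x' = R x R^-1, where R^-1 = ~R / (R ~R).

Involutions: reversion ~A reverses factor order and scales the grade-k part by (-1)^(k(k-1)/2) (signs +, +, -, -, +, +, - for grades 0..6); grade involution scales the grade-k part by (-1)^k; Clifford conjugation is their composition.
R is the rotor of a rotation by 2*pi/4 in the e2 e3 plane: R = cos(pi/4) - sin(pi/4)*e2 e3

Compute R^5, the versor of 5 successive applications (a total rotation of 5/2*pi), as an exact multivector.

Because a rotor carries half the rotation angle, composing 5 copies of this e2 e3-plane rotor multiplies the phase: 5*(pi/4) = 5*pi/4, hence R^5 = cos(5*pi/4) - sin(5*pi/4)*e2 e3.
cos(5*pi/4) = -sqrt(2)/2 and sin(5*pi/4) = -sqrt(2)/2, so R^5 = -sqrt(2)/2 + sqrt(2)/2*e2 e3. The net rotation is 1/2*pi (after discarding 1 full turn, each of which contributes a factor -1 to the rotor); the rotor keeps the half-angle phase exactly.
Answer: -sqrt(2)/2 + sqrt(2)/2*e2 e3


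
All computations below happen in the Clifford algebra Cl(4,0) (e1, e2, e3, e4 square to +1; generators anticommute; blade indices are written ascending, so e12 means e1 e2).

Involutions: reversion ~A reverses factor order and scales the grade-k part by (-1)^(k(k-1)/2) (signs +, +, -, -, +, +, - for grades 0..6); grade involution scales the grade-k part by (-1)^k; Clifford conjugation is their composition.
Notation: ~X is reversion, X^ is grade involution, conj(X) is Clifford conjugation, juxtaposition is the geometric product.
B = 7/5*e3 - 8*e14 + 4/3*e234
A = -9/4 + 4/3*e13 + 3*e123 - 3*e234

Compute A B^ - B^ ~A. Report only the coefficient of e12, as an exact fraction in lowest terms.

first term: -4 - 28/15*e1 + 63/20*e3 - 21/5*e12 + 22*e14 - 21/5*e24 + 32/3*e34 - 24*e123 + 16/9*e124 - 21*e234
second term: 4 - 28/15*e1 + 63/20*e3 + 21/5*e12 + 22*e14 + 21/5*e24 + 32/3*e34 - 24*e123 + 16/9*e124 - 21*e234
Answer: -42/5


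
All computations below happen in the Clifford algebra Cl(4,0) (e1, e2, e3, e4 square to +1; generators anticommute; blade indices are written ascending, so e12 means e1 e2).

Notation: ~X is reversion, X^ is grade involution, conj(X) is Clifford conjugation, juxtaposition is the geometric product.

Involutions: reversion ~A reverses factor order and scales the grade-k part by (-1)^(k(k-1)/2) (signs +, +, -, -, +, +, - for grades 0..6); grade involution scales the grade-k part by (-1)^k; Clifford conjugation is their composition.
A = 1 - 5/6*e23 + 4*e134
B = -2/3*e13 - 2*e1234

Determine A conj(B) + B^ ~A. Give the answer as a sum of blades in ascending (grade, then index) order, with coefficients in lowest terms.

first term: 8*e2 - 8/3*e4 - 5/9*e12 + 2/3*e13 - 5/3*e14 - 2*e1234
second term: 8*e2 - 8/3*e4 + 5/9*e12 - 2/3*e13 + 5/3*e14 - 2*e1234
Answer: 16*e2 - 16/3*e4 - 4*e1234


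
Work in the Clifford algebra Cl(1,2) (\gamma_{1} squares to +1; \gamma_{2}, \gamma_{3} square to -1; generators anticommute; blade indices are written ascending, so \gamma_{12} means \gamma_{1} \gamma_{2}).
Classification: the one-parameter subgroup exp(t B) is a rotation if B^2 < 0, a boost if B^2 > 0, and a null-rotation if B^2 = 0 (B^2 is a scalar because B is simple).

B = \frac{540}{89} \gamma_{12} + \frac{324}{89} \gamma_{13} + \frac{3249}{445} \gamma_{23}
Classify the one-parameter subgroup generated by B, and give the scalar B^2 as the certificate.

B^2 term by term: the squares give (\frac{540}{89})^2*(\gamma_{12})^2 + (\frac{324}{89})^2*(\gamma_{13})^2 + (\frac{3249}{445})^2*(\gamma_{23})^2 = \frac{291600}{7921}*(+1) + \frac{104976}{7921}*(+1) + \frac{10556001}{198025}*(-1) = -\frac{81}{25} (each basis 2-blade squares to minus the product of its generators' squares); cross terms between blades sharing an index anticommute and cancel. So B^2 = -\frac{81}{25}.
Answer: rotation, certificate B^2 = -\frac{81}{25}. B^2 = -\frac{81}{25} is basis-independent, so its sign is the whole story.


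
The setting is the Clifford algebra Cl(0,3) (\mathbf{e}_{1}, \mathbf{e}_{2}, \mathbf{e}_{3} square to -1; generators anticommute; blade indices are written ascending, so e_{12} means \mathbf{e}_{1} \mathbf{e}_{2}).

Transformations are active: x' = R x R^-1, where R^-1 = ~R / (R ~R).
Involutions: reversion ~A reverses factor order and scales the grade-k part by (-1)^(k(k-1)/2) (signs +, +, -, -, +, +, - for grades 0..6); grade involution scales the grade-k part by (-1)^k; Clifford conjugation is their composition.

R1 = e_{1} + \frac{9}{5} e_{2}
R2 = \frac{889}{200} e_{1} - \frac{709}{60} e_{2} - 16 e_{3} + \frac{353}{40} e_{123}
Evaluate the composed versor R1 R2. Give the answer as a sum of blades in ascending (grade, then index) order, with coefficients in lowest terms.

Distribute over the terms of R1 (each basis-blade product reordered to ascending indices, repeated generators contracted through their squares):
(e_{1}) R2 = -\frac{889}{200} - \frac{709}{60} e_{12} - 16 e_{13} - \frac{353}{40} e_{23}
(\frac{9}{5} e_{2}) R2 = \frac{2127}{100} - \frac{8001}{1000} e_{12} + \frac{3177}{200} e_{13} - \frac{144}{5} e_{23}
Summing the partial products and collecting blades:
Answer: \frac{673}{40} - \frac{59453}{3000} e_{12} - \frac{23}{200} e_{13} - \frac{301}{8} e_{23}


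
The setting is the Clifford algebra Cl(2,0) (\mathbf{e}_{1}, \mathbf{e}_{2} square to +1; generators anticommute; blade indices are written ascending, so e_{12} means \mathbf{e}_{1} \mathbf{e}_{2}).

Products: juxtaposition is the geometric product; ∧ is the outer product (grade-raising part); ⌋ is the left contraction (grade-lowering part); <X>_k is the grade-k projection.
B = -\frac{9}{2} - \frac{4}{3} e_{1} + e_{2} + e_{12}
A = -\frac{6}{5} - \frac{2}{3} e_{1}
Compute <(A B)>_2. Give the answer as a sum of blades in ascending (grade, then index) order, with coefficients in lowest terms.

step 1: \frac{283}{45} + \frac{23}{5} e_{1} - \frac{28}{15} e_{2} - \frac{28}{15} e_{12}
step 2: -\frac{28}{15} e_{12}
Answer: -\frac{28}{15} e_{12}


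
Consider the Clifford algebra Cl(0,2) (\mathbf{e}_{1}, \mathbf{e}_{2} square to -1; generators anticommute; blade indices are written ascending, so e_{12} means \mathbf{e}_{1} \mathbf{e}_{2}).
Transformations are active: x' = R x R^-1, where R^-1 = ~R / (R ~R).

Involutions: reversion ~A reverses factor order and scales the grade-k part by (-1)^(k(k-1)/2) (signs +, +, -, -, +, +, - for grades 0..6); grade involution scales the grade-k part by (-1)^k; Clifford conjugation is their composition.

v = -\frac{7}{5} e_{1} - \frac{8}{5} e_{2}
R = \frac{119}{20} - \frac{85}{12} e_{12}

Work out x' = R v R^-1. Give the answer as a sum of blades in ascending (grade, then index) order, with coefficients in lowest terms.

~R = \frac{119}{20} + \frac{85}{12} e_{12}, and R ~R = \frac{154037}{1800}, so R^-1 = ~R / (\frac{154037}{1800}).
R v = -\frac{5899}{300} e_{1} + \frac{119}{300} e_{2}
Answer: -\frac{3556}{2665} e_{1} + \frac{4411}{2665} e_{2}


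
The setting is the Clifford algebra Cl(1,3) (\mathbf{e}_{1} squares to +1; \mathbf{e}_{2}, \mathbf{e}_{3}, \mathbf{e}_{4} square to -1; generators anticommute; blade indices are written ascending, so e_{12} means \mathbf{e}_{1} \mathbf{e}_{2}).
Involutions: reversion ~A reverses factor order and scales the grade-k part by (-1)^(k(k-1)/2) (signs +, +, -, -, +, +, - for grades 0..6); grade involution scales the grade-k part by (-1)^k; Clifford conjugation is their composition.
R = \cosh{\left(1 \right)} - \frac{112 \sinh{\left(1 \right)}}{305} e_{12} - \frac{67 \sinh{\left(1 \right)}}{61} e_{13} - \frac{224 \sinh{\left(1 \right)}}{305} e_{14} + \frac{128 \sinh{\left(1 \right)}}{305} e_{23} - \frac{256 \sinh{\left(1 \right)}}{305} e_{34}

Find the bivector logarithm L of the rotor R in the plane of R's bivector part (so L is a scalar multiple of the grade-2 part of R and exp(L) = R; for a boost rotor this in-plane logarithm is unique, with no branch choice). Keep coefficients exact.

The scalar part of R is \cosh{\left(1 \right)}, giving the rapidity magnitude (cosh is even); the bivector part supplies orientation, its quotient by sinh of the rapidity is the plane, and L = rapidity * plane — unique in that plane, since flipping both signs leaves L unchanged.
Concretely: cosh(rapidity) = \cosh{\left(1 \right)} gives rapidity = ±1, and since rapidity/sinh(rapidity) is even the sign is immaterial: L = (rapidity/sinh(rapidity)) * <R>_2 = (\frac{1}{\sinh{\left(1 \right)}}) * <R>_2.
Answer: - \frac{112}{305} e_{12} - \frac{67}{61} e_{13} - \frac{224}{305} e_{14} + \frac{128}{305} e_{23} - \frac{256}{305} e_{34}


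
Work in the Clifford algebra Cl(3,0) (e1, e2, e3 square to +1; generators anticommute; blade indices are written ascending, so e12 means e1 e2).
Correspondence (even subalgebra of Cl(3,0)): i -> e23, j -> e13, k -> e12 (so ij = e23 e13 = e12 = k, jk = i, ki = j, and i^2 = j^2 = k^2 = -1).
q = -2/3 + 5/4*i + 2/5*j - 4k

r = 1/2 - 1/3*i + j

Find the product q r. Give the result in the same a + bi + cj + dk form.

In blades: q = -2/3 - 4*e12 + 2/5*e13 + 5/4*e23, r = 1/2 + e13 - 1/3*e23.
Distribute q over r term by term (generator squares from the signature, products reordered to ascending indices): (-2/3)*r = -1/3 - 2/3*e13 + 2/9*e23; (-4*e12)*r = -2*e12 + 4/3*e13 + 4*e23; (2/5*e13)*r = -2/5 + 2/15*e12 + 1/5*e13; (5/4*e23)*r = 5/12 + 5/4*e12 + 5/8*e23.
Sum: -19/60 - 37/60*e12 + 13/15*e13 + 349/72*e23; translating back through the correspondence:
Answer: -19/60 + 349/72*i + 13/15*j - 37/60*k


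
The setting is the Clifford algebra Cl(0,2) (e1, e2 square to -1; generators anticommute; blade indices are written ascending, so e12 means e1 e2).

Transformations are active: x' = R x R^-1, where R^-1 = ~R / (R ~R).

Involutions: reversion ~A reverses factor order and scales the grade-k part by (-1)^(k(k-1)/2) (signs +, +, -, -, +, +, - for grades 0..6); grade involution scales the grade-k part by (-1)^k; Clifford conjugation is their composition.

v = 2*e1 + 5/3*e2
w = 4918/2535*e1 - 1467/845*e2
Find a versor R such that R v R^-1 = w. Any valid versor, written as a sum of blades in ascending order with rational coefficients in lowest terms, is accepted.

A norm check does it: q(v) = q(w) = -61/9, hence R = v + w = 9988/2535*e1 - 176/2535*e2 realises the map — parallel part kept, (v - w)/2 negated, v carried to w.
Answer: 9988/2535*e1 - 176/2535*e2


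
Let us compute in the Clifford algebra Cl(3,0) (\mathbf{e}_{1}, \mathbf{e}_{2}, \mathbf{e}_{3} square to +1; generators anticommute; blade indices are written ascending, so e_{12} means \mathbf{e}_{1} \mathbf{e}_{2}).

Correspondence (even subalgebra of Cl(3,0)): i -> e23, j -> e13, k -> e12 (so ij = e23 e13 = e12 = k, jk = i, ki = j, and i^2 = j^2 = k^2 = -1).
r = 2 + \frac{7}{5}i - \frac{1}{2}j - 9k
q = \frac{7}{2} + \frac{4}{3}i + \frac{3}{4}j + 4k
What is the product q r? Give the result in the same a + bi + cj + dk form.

In blades: q = \frac{7}{2} + 4 e_{12} + \frac{3}{4} e_{13} + \frac{4}{3} e_{23}, r = 2 - 9 e_{12} - \frac{1}{2} e_{13} + \frac{7}{5} e_{23}.
Distribute q over r term by term (generator squares from the signature, products reordered to ascending indices): (\frac{7}{2})*r = 7 - \frac{63}{2} e_{12} - \frac{7}{4} e_{13} + \frac{49}{10} e_{23}; (4 e_{12})*r = 36 + 8 e_{12} + \frac{28}{5} e_{13} + 2 e_{23}; (\frac{3}{4} e_{13})*r = \frac{3}{8} - \frac{21}{20} e_{12} + \frac{3}{2} e_{13} - \frac{27}{4} e_{23}; (\frac{4}{3} e_{23})*r = -\frac{28}{15} - \frac{2}{3} e_{12} + 12 e_{13} + \frac{8}{3} e_{23}.
Sum: \frac{4981}{120} - \frac{1513}{60} e_{12} + \frac{347}{20} e_{13} + \frac{169}{60} e_{23}; translating back through the correspondence:
Answer: \frac{4981}{120} + \frac{169}{60}i + \frac{347}{20}j - \frac{1513}{60}k


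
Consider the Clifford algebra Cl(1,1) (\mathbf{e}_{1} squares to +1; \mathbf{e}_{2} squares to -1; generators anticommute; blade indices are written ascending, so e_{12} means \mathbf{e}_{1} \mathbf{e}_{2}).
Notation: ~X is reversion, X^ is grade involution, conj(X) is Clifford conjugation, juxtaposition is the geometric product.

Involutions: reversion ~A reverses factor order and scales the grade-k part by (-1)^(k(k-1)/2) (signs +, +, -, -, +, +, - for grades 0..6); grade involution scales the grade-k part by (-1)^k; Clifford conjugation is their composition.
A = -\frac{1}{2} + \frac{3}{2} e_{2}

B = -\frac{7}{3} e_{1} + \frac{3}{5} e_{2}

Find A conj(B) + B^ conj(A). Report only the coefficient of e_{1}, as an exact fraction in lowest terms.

first term: \frac{9}{10} - \frac{7}{6} e_{1} + \frac{3}{10} e_{2} - \frac{7}{2} e_{12}
second term: -\frac{9}{10} - \frac{7}{6} e_{1} + \frac{3}{10} e_{2} - \frac{7}{2} e_{12}
Answer: -\frac{7}{3}


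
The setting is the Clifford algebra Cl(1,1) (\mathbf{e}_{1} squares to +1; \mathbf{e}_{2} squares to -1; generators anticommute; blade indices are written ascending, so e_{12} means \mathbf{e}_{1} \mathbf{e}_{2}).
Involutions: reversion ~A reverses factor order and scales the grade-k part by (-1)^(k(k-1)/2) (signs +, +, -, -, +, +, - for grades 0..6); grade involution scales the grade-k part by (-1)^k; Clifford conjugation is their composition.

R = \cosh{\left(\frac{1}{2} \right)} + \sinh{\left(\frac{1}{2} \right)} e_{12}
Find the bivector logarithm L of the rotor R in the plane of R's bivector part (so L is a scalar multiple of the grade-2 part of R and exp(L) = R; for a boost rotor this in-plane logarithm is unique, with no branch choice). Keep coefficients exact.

The scalar part of R is \cosh{\left(\frac{1}{2} \right)}, so cosh pins the rapidity up to sign — the sign comes from the bivector part; dividing that part by sinh of the rapidity yields the plane, and the in-plane L = rapidity * plane is unique because the two sign choices cancel.
Concretely: cosh(rapidity) = \cosh{\left(\frac{1}{2} \right)} gives rapidity = ±\frac{1}{2}, and since rapidity/sinh(rapidity) is even the sign is immaterial: L = (rapidity/sinh(rapidity)) * <R>_2 = (\frac{1}{2 \sinh{\left(\frac{1}{2} \right)}}) * <R>_2.
Answer: \frac{1}{2} e_{12}


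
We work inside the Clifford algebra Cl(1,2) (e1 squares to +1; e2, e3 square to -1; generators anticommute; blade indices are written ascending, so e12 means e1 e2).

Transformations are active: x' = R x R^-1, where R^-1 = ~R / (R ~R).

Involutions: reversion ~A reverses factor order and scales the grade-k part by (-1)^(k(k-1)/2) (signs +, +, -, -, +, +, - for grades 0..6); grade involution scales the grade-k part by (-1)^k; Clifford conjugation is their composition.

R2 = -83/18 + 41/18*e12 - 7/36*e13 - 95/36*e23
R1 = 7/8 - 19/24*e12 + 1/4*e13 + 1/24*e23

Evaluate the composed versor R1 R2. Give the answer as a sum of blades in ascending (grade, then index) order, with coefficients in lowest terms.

Distribute over the terms of R1 (each basis-blade product reordered to ascending indices, repeated generators contracted through their squares):
(7/8) R2 = -581/144 + 287/144*e12 - 49/288*e13 - 665/288*e23
(-19/24*e12) R2 = -779/432 + 1577/432*e12 - 1805/864*e13 - 133/864*e23
(1/4*e13) R2 = -7/144 - 95/144*e12 - 83/72*e13 + 41/72*e23
(1/24*e23) R2 = 95/864 + 7/864*e12 + 41/432*e13 - 83/432*e23
Summing the partial products and collecting blades:
Answer: -4991/864 + 4313/864*e12 - 1433/432*e13 - 901/432*e23


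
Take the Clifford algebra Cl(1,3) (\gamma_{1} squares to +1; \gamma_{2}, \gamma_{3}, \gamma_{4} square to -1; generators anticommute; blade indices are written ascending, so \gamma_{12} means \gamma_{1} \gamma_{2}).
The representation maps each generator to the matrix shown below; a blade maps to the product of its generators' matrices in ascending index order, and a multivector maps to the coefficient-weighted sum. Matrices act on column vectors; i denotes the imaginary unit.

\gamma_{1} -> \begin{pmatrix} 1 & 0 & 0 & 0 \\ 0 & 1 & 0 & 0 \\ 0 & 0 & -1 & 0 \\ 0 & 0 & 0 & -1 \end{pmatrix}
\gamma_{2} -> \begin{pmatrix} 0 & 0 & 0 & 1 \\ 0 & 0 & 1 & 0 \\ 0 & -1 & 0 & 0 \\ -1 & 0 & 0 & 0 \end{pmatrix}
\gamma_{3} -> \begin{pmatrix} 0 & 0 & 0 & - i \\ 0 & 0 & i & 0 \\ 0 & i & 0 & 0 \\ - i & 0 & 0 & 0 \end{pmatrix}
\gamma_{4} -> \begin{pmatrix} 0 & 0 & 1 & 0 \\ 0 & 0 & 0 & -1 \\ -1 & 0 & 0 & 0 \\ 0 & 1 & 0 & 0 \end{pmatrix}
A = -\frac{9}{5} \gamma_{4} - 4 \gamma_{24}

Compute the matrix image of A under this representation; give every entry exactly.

Bivector images (products of the table entries): rho(\gamma_{24}) = rho(\gamma_{2})rho(\gamma_{4}) = \begin{pmatrix} 0 & 1 & 0 & 0 \\ -1 & 0 & 0 & 0 \\ 0 & 0 & 0 & 1 \\ 0 & 0 & -1 & 0 \end{pmatrix}.
M = (-\frac{9}{5})*rho(\gamma_{4}) + (-4)*rho(\gamma_{24}), summed entrywise:
Answer: \begin{pmatrix} 0 & -4 & - \frac{9}{5} & 0 \\ 4 & 0 & 0 & \frac{9}{5} \\ \frac{9}{5} & 0 & 0 & -4 \\ 0 & - \frac{9}{5} & 4 & 0 \end{pmatrix}


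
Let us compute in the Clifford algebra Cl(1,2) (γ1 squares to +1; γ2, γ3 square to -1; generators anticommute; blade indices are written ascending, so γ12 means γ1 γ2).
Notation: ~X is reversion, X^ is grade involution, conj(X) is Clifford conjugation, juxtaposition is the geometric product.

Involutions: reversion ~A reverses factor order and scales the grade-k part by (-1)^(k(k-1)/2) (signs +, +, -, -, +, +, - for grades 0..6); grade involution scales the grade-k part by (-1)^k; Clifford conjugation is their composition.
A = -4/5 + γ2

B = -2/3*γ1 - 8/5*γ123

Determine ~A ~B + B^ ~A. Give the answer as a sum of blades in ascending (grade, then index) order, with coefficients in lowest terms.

first term: 8/15*γ1 + 2/3*γ12 + 8/5*γ13 - 32/25*γ123
second term: -8/15*γ1 + 2/3*γ12 + 8/5*γ13 - 32/25*γ123
Answer: 4/3*γ12 + 16/5*γ13 - 64/25*γ123


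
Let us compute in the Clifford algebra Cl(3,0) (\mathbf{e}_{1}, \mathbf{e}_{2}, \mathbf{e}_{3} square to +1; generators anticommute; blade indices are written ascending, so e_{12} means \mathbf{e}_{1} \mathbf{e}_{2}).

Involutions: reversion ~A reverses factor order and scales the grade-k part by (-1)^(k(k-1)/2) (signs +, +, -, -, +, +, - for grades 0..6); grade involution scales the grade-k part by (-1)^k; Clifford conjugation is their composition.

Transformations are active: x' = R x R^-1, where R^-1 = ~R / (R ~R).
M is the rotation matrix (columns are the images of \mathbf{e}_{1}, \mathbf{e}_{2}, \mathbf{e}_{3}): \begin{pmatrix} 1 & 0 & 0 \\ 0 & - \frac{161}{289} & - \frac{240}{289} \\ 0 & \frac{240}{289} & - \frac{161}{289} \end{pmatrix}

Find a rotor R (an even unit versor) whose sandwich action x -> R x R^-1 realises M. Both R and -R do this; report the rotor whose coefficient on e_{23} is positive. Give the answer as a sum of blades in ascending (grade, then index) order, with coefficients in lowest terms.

Method: write R = a + b12*e_{12} + b13*e_{13} + b23*e_{23} with a^2 + b12^2 + b13^2 + b23^2 = 1 (so R^-1 = ~R). Expanding the columns R e_j ~R gives tr M = 4a^2 - 1 and, from the antisymmetric part, M21 - M12 = -4a*b12, M13 - M31 = 4a*b13, M32 - M23 = -4a*b23.
Here tr M = -\frac{33}{289}, so a^2 = (1 + tr M)/4 = \frac{64}{289} and a = ±\frac{8}{17}. Taking a = \frac{8}{17}: M21 - M12 = 0, M13 - M31 = 0, M32 - M23 = \frac{480}{289}, giving b12 = 0, b13 = 0, b23 = -\frac{15}{17}, i.e. R = \frac{8}{17} - \frac{15}{17} e_{23}.
Its e_{23} coefficient is negative, so report the other preimage -R.
Answer: -\frac{8}{17} + \frac{15}{17} e_{23}. Sheet selection: the two-to-one cover makes ±R indistinguishable at the matrix level (trace -\frac{33}{289}), so uniqueness comes from the required sign on e_{23}.


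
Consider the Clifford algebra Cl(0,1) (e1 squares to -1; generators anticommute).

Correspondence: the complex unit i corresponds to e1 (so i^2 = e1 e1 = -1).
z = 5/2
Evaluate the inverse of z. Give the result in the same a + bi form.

In blades: z = 5/2.
With qbar = 5/2 (scalar fixed, mapped units negated), z qbar = 25/4 (the sum of squared coefficients), so z^-1 = qbar / (25/4) = 2/5; translating back:
Answer: 2/5


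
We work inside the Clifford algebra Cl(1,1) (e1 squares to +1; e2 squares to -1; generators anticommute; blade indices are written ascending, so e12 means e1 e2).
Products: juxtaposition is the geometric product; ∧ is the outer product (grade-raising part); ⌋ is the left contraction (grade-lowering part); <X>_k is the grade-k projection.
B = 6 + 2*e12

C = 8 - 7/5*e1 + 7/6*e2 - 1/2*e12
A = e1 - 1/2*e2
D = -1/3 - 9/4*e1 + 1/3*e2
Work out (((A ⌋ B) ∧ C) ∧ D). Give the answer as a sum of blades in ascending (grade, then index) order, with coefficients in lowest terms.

step 1: -e1 + 2*e2
step 2: -8*e1 + 16*e2 + 49/30*e12
step 3: 8/3*e1 - 16/3*e2 + 2951/90*e12
Answer: 8/3*e1 - 16/3*e2 + 2951/90*e12


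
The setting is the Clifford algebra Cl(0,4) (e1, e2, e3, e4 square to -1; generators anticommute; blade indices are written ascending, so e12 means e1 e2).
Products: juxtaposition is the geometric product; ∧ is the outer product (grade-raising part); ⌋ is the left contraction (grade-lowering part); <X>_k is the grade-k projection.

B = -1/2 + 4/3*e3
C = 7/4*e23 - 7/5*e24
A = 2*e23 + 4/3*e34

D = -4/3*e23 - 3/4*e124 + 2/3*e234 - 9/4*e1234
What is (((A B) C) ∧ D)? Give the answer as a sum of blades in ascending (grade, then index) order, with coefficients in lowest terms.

step 1: -8/3*e2 + 16/9*e4 - e23 - 2/3*e34
step 2: 7/4 - 112/45*e2 + 14/3*e3 - 56/15*e4 - 14/15*e23 - 7/6*e24 + 7/5*e34 + 28/9*e234
step 3: -7/3*e23 - 21/16*e124 + 553/90*e234 - 119/16*e1234
Answer: -7/3*e23 - 21/16*e124 + 553/90*e234 - 119/16*e1234


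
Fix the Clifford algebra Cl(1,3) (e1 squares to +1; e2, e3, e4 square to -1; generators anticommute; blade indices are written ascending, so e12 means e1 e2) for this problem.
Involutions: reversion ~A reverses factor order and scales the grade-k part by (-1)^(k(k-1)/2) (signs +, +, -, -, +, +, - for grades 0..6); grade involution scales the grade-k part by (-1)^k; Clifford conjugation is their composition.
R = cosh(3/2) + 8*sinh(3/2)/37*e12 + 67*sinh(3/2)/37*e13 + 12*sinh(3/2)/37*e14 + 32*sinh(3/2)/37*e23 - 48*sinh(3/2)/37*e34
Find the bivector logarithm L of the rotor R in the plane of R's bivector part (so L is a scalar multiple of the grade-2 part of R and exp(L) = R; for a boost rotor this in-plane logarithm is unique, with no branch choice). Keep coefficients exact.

The scalar part of R is cosh(3/2), so cosh pins the rapidity up to sign — the sign comes from the bivector part; dividing that part by sinh of the rapidity yields the plane, and the in-plane L = rapidity * plane is unique because the two sign choices cancel.
Concretely: cosh(rapidity) = cosh(3/2) gives rapidity = ±3/2, and since rapidity/sinh(rapidity) is even the sign is immaterial: L = (rapidity/sinh(rapidity)) * <R>_2 = (3/(2*sinh(3/2))) * <R>_2.
Answer: 12/37*e12 + 201/74*e13 + 18/37*e14 + 48/37*e23 - 72/37*e34


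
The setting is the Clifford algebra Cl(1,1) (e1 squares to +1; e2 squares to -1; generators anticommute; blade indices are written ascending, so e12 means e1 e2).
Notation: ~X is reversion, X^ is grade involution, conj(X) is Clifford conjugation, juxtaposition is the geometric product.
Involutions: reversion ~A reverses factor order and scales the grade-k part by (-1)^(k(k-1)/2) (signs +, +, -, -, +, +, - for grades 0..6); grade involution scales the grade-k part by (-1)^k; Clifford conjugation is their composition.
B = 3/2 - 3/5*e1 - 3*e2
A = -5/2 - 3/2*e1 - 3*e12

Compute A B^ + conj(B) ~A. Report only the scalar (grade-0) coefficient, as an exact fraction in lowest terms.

first term: -93/20 + 21/4*e1 - 57/10*e2 - 9*e12
second term: -93/20 + 21/4*e1 - 57/10*e2 + 9*e12
Answer: -93/10


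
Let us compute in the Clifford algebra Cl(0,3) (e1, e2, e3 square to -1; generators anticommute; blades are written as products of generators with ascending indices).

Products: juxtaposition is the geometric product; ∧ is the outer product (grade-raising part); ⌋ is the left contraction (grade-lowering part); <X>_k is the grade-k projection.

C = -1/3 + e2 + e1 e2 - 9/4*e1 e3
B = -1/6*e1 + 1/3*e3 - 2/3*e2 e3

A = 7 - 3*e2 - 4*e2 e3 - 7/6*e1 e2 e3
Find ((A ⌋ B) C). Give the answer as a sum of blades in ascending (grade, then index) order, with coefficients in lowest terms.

step 1: -8/3 - 7/6*e1 + 1/3*e3 - 14/3*e2 e3
step 2: 8/9 - 13/36*e1 - 3/2*e2 - 533/72*e3 - 43/3*e1 e2 + 4/3*e1 e3 + 11/9*e2 e3 + 1/3*e1 e2 e3
Answer: 8/9 - 13/36*e1 - 3/2*e2 - 533/72*e3 - 43/3*e1 e2 + 4/3*e1 e3 + 11/9*e2 e3 + 1/3*e1 e2 e3


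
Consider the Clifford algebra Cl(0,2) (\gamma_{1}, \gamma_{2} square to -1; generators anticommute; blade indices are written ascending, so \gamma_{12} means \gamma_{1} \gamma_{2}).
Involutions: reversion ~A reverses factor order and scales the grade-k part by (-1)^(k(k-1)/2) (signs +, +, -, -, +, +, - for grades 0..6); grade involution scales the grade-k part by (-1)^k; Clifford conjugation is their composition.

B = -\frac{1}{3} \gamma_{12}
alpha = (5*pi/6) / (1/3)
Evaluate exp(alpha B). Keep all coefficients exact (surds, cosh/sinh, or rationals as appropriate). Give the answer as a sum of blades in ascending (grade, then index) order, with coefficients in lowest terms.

B^2 = (-\frac{1}{3})^2*(\gamma_{12})^2 = \frac{1}{9}*(-1) = -\frac{1}{9} (a basis 2-blade squares to minus the product of its generators' squares).
B^2 = -\frac{1}{9} — the negative square puts this in the circular regime; l = \frac{1}{3}, alpha*l = \frac{5 \pi}{6}, so exp(alpha B) = cos(\frac{5 \pi}{6}) + (sin(\frac{5 \pi}{6})/(\frac{1}{3}))*B = - \frac{\sqrt{3}}{2} + (\frac{3}{2})*B.
Answer: - \frac{\sqrt{3}}{2} - \frac{1}{2} \gamma_{12}


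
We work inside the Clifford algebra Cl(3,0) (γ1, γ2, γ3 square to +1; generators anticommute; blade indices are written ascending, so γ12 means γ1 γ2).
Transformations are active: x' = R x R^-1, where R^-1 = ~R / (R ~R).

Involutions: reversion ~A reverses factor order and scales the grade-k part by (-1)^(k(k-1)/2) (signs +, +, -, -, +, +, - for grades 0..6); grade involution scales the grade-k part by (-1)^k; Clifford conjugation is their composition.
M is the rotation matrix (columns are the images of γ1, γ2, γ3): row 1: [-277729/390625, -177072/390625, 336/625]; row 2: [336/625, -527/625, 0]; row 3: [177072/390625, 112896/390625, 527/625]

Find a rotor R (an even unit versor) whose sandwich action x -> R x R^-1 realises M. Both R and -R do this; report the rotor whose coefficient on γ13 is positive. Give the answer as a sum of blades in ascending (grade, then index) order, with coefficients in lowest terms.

Method: write R = a + b12*γ12 + b13*γ13 + b23*γ23 with a^2 + b12^2 + b13^2 + b23^2 = 1 (so R^-1 = ~R). Expanding the columns R e_j ~R gives tr M = 4a^2 - 1 and, from the antisymmetric part, M21 - M12 = -4a*b12, M13 - M31 = 4a*b13, M32 - M23 = -4a*b23.
Here tr M = -277729/390625, so a^2 = (1 + tr M)/4 = 28224/390625 and a = ±168/625. Taking a = 168/625: M21 - M12 = 387072/390625, M13 - M31 = 32928/390625, M32 - M23 = 112896/390625, giving b12 = -576/625, b13 = 49/625, b23 = -168/625, i.e. R = 168/625 - 576/625*γ12 + 49/625*γ13 - 168/625*γ23.
Its γ13 coefficient is already positive.
Answer: 168/625 - 576/625*γ12 + 49/625*γ13 - 168/625*γ23. Why the constraint matters: R and -R act identically through the sandwich — M has trace -277729/390625 either way — so only the sign condition on γ13 picks one of the two preimages.


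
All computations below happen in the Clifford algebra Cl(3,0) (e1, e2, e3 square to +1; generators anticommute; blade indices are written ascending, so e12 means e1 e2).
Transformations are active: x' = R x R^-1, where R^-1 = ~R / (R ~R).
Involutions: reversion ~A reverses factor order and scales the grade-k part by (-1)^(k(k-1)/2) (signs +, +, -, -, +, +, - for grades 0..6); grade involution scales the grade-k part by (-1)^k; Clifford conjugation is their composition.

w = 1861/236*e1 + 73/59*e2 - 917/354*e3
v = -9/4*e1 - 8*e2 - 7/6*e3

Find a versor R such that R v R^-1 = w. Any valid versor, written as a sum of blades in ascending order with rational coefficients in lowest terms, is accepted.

Equal squares first: v^2 = w^2 = 10141/144. Then v + w = 665/118*e1 - 399/59*e2 - 665/177*e3 is a versor taking v to w, provided it is invertible.
Answer: 665/118*e1 - 399/59*e2 - 665/177*e3


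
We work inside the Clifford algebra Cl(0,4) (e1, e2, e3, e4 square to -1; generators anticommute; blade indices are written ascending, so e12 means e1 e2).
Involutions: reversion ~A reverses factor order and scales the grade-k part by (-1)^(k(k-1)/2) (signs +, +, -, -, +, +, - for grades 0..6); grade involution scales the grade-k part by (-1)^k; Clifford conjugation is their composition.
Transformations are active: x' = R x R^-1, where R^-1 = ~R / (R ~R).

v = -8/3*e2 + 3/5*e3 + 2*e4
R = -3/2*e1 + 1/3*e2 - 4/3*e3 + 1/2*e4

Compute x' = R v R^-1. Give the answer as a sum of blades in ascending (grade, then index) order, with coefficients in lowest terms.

~R = -3/2*e1 + 1/3*e2 - 4/3*e3 + 1/2*e4, and R ~R = -79/18, so R^-1 = ~R / (-79/18).
R v = 31/45 + 4*e12 - 9/10*e13 - 3*e14 - 151/45*e23 + 2*e24 - 89/30*e34
Answer: 186/395*e1 + 1012/395*e2 - 43/237*e3 - 852/395*e4


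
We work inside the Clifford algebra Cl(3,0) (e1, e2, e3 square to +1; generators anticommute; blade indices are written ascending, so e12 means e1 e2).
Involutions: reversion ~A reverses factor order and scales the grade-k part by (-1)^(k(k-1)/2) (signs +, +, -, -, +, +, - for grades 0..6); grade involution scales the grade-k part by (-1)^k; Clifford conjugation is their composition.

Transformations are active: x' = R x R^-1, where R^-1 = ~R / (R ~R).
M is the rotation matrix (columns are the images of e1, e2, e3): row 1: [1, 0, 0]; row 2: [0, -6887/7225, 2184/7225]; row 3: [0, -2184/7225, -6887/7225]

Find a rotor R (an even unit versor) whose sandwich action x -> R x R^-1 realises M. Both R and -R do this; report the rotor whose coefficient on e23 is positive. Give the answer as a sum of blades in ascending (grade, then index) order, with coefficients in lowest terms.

Method: write R = a + b12*e12 + b13*e13 + b23*e23 with a^2 + b12^2 + b13^2 + b23^2 = 1 (so R^-1 = ~R). Expanding the columns R e_j ~R gives tr M = 4a^2 - 1 and, from the antisymmetric part, M21 - M12 = -4a*b12, M13 - M31 = 4a*b13, M32 - M23 = -4a*b23.
Here tr M = -6549/7225, so a^2 = (1 + tr M)/4 = 169/7225 and a = ±13/85. Taking a = 13/85: M21 - M12 = 0, M13 - M31 = 0, M32 - M23 = -4368/7225, giving b12 = 0, b13 = 0, b23 = 84/85, i.e. R = 13/85 + 84/85*e23.
Its e23 coefficient is already positive.
Answer: 13/85 + 84/85*e23. Uniqueness: Spin(3) -> SO(3) maps R and -R to the same rotation of trace -6549/7225; fixing the sign of the e23 coefficient removes the ambiguity.


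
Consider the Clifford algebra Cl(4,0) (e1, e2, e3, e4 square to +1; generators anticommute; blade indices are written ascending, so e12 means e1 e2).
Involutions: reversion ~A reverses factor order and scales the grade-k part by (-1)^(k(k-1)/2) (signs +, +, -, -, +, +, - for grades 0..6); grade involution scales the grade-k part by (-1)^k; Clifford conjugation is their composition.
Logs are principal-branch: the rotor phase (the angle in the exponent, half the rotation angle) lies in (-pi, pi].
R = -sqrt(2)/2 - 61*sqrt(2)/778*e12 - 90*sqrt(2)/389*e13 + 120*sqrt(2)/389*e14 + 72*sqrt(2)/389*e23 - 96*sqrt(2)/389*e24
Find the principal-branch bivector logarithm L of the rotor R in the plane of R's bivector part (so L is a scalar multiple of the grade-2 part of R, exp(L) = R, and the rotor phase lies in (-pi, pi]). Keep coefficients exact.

The scalar part of R is -sqrt(2)/2, which pins the rotor phase on the principal branch; dividing the bivector part by the sine of that phase recovers the unit plane, and L is the phase times that plane.
Concretely: cos(phase) = -sqrt(2)/2 gives phase = ±3*pi/4, and since phase/sin(phase) is even the sign is immaterial: L = (phase/sin(phase)) * <R>_2 = (3*sqrt(2)*pi/4) * <R>_2.
Answer: -183*pi/1556*e12 - 135*pi/389*e13 + 180*pi/389*e14 + 108*pi/389*e23 - 144*pi/389*e24


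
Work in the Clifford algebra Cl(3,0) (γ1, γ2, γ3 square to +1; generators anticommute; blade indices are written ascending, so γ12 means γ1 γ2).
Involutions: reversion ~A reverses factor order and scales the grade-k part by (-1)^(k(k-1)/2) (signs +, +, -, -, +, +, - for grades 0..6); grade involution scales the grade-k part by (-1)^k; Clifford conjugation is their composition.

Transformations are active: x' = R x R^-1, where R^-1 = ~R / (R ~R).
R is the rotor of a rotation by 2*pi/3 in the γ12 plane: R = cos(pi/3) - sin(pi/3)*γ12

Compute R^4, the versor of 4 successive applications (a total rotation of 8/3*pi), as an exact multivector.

The rotor phase is half the rotation angle and phases add under composition, so 4 steps in the γ12 plane accumulate phase 4*(pi/3) = 4*pi/3: R^4 = cos(4*pi/3) - sin(4*pi/3)*γ12.
cos(4*pi/3) = -1/2 and sin(4*pi/3) = -sqrt(3)/2, so R^4 = -1/2 + sqrt(3)/2*γ12. The net rotation is 2/3*pi (after discarding 1 full turn, each of which contributes a factor -1 to the rotor); the rotor keeps the half-angle phase exactly.
Answer: -1/2 + sqrt(3)/2*γ12


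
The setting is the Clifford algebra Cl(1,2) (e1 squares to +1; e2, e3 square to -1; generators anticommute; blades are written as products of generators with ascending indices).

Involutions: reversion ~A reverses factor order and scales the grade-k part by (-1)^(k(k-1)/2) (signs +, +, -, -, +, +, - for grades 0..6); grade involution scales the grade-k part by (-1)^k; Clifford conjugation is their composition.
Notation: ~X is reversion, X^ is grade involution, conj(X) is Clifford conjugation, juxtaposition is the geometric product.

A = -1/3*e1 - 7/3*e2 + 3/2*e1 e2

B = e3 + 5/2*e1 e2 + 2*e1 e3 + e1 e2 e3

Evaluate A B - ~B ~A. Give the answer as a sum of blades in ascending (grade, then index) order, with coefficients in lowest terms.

first term: 15/4 - 35/6*e1 - 5/6*e2 + 5/6*e3 - 8/3*e1 e3 - 17/3*e2 e3 + 37/6*e1 e2 e3
second term: 15/4 - 35/6*e1 - 5/6*e2 + 5/6*e3 + 8/3*e1 e3 + 17/3*e2 e3 - 37/6*e1 e2 e3
Answer: -16/3*e1 e3 - 34/3*e2 e3 + 37/3*e1 e2 e3


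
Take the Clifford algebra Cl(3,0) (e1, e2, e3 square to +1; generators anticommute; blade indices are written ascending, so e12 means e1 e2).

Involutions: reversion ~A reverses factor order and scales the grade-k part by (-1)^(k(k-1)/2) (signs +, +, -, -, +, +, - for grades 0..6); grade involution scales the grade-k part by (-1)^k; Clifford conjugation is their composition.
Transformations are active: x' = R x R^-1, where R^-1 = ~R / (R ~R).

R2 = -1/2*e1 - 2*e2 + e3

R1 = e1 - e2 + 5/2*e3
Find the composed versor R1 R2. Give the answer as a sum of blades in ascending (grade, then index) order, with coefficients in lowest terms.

Distribute over the terms of R1 (each basis-blade product reordered to ascending indices, repeated generators contracted through their squares):
(e1) R2 = -1/2 - 2*e12 + e13
(-e2) R2 = 2 - 1/2*e12 - e23
(5/2*e3) R2 = 5/2 + 5/4*e13 + 5*e23
Summing the partial products and collecting blades:
Answer: 4 - 5/2*e12 + 9/4*e13 + 4*e23


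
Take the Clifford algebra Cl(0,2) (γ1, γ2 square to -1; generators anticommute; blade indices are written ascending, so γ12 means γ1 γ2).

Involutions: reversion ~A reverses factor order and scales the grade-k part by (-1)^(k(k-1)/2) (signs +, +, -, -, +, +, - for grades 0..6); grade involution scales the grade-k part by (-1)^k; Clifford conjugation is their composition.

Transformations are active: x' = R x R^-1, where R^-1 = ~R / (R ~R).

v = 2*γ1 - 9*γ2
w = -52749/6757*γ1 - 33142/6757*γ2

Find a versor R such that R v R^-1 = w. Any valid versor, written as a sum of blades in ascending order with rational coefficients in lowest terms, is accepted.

Equal squares first: v^2 = w^2 = -85. Then v + w = -39235/6757*γ1 - 93955/6757*γ2 is a versor taking v to w, provided it is invertible.
Answer: -39235/6757*γ1 - 93955/6757*γ2


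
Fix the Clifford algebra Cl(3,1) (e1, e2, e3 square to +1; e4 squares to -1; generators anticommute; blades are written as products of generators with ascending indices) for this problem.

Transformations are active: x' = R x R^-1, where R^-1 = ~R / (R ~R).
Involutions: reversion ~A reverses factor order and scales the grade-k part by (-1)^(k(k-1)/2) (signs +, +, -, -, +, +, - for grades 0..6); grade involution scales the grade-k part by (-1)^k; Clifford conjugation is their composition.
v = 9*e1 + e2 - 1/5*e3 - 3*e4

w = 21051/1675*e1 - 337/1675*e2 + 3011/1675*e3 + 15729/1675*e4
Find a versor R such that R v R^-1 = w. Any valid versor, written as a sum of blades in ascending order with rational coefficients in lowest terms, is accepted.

Here q(v) = q(w) = 1826/25; the classical choice R = v + w = 36126/1675*e1 + 1338/1675*e2 + 2676/1675*e3 + 10704/1675*e4 then realises v -> w under the sandwich.
Answer: 36126/1675*e1 + 1338/1675*e2 + 2676/1675*e3 + 10704/1675*e4


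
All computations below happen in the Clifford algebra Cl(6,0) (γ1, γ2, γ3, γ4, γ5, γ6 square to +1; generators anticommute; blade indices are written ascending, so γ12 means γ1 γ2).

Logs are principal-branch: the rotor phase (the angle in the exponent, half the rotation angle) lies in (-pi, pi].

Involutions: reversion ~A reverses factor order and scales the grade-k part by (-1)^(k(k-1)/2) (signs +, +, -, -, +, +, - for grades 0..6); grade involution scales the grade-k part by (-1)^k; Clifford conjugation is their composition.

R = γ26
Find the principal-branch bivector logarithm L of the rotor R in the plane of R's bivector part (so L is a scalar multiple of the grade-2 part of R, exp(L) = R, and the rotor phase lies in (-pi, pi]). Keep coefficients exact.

The scalar part of R is 0, which fixes the principal-branch rotor phase; the unit plane is then the bivector part divided by the sine of that phase, and L is that plane scaled by the phase.
Concretely: cos(phase) = 0 gives phase = ±pi/2, and since phase/sin(phase) is even the sign is immaterial: L = (phase/sin(phase)) * <R>_2 = (pi/2) * <R>_2.
Answer: pi/2*γ26


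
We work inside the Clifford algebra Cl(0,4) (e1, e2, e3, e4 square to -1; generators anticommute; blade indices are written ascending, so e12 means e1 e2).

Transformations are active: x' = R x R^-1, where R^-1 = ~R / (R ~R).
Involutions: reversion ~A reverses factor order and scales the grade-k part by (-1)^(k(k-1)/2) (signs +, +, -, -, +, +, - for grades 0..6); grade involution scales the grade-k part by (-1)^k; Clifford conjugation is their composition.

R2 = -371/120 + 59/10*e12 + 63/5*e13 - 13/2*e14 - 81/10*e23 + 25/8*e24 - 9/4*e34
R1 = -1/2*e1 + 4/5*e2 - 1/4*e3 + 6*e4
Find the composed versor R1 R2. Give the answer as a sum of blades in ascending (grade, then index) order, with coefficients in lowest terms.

Distribute over the terms of R1 (each basis-blade product reordered to ascending indices, repeated generators contracted through their squares):
(-1/2*e1) R2 = 371/240*e1 + 59/20*e2 + 63/10*e3 - 13/4*e4 + 81/20*e123 - 25/16*e124 + 9/8*e134
(4/5*e2) R2 = 118/25*e1 - 371/150*e2 + 162/25*e3 - 5/2*e4 - 252/25*e123 + 26/5*e124 - 9/5*e234
(-1/4*e3) R2 = -63/20*e1 + 81/40*e2 + 371/480*e3 - 9/16*e4 - 59/40*e123 - 13/8*e134 + 25/32*e234
(6*e4) R2 = -39*e1 + 75/4*e2 - 27/2*e3 - 371/20*e4 + 177/5*e124 + 378/5*e134 - 243/5*e234
Summing the partial products and collecting blades:
Answer: -43061/1200*e1 + 12751/600*e2 + 127/2400*e3 - 1989/80*e4 - 1501/200*e123 + 3123/80*e124 + 751/10*e134 - 7939/160*e234
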